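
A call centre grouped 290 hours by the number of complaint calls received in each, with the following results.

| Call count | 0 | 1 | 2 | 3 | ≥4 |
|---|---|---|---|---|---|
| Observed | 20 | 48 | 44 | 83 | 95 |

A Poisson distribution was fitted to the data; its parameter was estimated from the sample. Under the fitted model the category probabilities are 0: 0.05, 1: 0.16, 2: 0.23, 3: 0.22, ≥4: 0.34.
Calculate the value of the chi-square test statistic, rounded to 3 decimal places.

15.776

Expected counts E_i = n·p_i: 290×0.05 = 14.5, 290×0.16 = 46.4, 290×0.23 = 66.7, 290×0.22 = 63.8, 290×0.34 = 98.6.
cat         O        E   (O−E)²/E
0          20     14.5     2.0862
1          48     46.4     0.0552
2          44     66.7     7.7255
3          83     63.8     5.7781
≥4         95     98.6     0.1314
Sum = 15.776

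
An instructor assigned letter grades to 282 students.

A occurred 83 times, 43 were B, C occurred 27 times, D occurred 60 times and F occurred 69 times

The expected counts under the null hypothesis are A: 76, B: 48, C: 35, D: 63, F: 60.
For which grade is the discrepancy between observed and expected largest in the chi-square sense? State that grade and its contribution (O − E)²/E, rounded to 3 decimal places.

C, 1.829

χ² = (83−76)²/76 + (43−48)²/48 + (27−35)²/35 + (60−63)²/63 + (69−60)²/60
   = 0.6447 + 0.5208 + 1.8286 + 0.1429 + 1.3500
The largest term is for C: 1.829.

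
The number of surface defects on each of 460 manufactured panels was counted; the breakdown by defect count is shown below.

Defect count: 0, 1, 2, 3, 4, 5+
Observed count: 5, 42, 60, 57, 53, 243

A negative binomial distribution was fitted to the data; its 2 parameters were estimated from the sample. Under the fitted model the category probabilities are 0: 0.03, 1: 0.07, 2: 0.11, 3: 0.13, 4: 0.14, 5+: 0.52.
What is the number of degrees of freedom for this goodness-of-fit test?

There are k = 6 categories and 2 parameters estimated from the data, so df = 6 − 1 − 2 = 3.

3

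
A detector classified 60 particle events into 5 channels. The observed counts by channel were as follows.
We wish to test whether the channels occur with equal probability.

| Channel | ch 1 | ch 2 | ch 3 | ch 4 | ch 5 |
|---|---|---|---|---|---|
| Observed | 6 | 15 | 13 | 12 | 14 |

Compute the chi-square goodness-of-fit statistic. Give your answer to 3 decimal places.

4.167

Expected count for each of the 5 categories: 60/5 = 12.
cat         O        E   (O−E)²/E
ch 1        6       12     3.0000
ch 2       15       12     0.7500
ch 3       13       12     0.0833
ch 4       12       12     0.0000
ch 5       14       12     0.3333
Sum = 4.167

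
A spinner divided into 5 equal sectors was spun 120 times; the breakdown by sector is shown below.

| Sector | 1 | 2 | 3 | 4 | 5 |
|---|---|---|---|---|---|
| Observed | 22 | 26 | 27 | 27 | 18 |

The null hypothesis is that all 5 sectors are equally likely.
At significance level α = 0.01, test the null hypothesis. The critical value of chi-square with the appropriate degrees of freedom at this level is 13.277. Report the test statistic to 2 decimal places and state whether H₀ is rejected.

Under H₀ each category has probability 1/5, so each expected count is 120/5 = 24.
1: (22 − 24)²/24 = 4/24 = 0.167
2: (26 − 24)²/24 = 4/24 = 0.167
3: (27 − 24)²/24 = 9/24 = 0.375
4: (27 − 24)²/24 = 9/24 = 0.375
5: (18 − 24)²/24 = 36/24 = 1.500
Sum = 2.58
df = 4. Since 2.58 < 13.277, we do not reject H₀.

2.58; do not reject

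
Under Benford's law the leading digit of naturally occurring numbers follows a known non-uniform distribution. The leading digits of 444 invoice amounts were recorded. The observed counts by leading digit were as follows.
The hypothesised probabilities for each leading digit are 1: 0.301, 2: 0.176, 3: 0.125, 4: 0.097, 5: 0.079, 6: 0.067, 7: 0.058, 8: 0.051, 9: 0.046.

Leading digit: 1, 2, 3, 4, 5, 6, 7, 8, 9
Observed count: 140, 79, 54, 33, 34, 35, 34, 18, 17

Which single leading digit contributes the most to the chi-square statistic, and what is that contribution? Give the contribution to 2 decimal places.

7, 2.64

Expected counts E_i = n·p_i: 444×0.301 = 133.644, 444×0.176 = 78.144, 444×0.125 = 55.5, 444×0.097 = 43.068, 444×0.079 = 35.076, 444×0.067 = 29.748, 444×0.058 = 25.752, 444×0.051 = 22.644, 444×0.046 = 20.424.
cat         O        E   (O−E)²/E
1         140  133.644      0.302
2          79   78.144      0.009
3          54     55.5      0.041
4          33   43.068      2.354
5          34   35.076      0.033
6          35   29.748      0.927
7          34   25.752      2.642
8          18   22.644      0.952
9          17   20.424      0.574
The largest term is for 7: 2.64.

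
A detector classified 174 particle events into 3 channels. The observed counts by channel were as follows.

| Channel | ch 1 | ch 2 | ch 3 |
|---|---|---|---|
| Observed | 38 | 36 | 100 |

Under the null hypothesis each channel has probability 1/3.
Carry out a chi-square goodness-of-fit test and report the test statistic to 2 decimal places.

Under H₀ each category has probability 1/3, so each expected count is 174/3 = 58.
cat         O        E   (O−E)²/E
ch 1       38       58      6.897
ch 2       36       58      8.345
ch 3      100       58     30.414
Sum = 45.66

45.66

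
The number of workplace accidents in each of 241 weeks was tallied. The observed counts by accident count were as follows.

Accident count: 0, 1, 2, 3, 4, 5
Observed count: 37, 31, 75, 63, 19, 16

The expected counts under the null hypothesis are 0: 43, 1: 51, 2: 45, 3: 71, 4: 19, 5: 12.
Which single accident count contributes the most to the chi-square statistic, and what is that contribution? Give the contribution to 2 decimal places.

χ² = (37−43)²/43 + (31−51)²/51 + (75−45)²/45 + (63−71)²/71 + (19−19)²/19 + (16−12)²/12
   = 0.837 + 7.843 + 20.000 + 0.901 + 0.000 + 1.333
The largest term is for 2: 20.00.

2, 20.00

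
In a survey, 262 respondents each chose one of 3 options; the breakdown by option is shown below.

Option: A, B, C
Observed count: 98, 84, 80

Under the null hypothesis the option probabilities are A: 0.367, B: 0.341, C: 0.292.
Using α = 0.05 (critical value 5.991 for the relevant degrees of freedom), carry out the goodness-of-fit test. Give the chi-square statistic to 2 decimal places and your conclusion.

0.51; do not reject

Expected counts E_i = n·p_i: 262×0.367 = 96.154, 262×0.341 = 89.342, 262×0.292 = 76.504.
χ² = (98−96.154)²/96.154 + (84−89.342)²/89.342 + (80−76.504)²/76.504
   = 0.035 + 0.319 + 0.160
Sum = 0.51
df = 2. Since 0.51 < 5.991, we do not reject H₀.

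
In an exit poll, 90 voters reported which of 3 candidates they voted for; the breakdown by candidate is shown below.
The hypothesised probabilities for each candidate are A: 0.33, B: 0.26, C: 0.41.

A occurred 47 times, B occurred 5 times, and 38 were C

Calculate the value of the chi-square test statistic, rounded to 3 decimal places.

Expected counts E_i = n·p_i: 90×0.33 = 29.7, 90×0.26 = 23.4, 90×0.41 = 36.9.
cat         O        E   (O−E)²/E
A          47     29.7    10.0771
B           5     23.4    14.4684
C          38     36.9     0.0328
Sum = 24.578

24.578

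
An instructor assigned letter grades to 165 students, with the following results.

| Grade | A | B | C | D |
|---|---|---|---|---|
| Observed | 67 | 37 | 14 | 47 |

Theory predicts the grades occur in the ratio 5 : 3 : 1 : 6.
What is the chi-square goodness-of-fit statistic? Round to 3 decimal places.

Ratio total = 15. Expected counts: 165×5/15 = 55, 165×3/15 = 33, 165×1/15 = 11, 165×6/15 = 66.
cat         O        E   (O−E)²/E
A          67       55     2.6182
B          37       33     0.4848
C          14       11     0.8182
D          47       66     5.4697
Sum = 9.391

9.391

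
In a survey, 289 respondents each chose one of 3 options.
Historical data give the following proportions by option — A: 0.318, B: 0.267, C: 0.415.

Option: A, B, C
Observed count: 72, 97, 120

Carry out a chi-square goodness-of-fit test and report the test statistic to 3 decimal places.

9.410

Expected counts E_i = n·p_i: 289×0.318 = 91.902, 289×0.267 = 77.163, 289×0.415 = 119.935.
A: (72 − 91.902)²/91.902 = 396.089604/91.902 = 4.3099
B: (97 − 77.163)²/77.163 = 393.506569/77.163 = 5.0997
C: (120 − 119.935)²/119.935 = 0.004225/119.935 = 0.0000
Sum = 9.410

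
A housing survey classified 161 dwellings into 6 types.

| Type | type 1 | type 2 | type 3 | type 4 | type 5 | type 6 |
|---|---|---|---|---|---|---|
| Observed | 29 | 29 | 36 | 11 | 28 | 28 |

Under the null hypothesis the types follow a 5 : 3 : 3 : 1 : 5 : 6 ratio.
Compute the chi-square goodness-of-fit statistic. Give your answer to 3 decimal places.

Ratio total = 23. Expected counts: 161×5/23 = 35, 161×3/23 = 21, 161×3/23 = 21, 161×1/23 = 7, 161×5/23 = 35, 161×6/23 = 42.
type 1: (29 − 35)²/35 = 36/35 = 1.0286
type 2: (29 − 21)²/21 = 64/21 = 3.0476
type 3: (36 − 21)²/21 = 225/21 = 10.7143
type 4: (11 − 7)²/7 = 16/7 = 2.2857
type 5: (28 − 35)²/35 = 49/35 = 1.4000
type 6: (28 − 42)²/42 = 196/42 = 4.6667
Sum = 23.143

23.143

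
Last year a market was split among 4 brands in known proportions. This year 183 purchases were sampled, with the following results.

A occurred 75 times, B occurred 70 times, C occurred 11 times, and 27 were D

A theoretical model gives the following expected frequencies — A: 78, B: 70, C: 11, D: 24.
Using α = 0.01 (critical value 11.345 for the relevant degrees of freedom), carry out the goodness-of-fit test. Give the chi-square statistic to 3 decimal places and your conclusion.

χ² = (75−78)²/78 + (70−70)²/70 + (11−11)²/11 + (27−24)²/24
   = 0.1154 + 0.0000 + 0.0000 + 0.3750
Sum = 0.490
df = 3. Since 0.490 < 11.345, we do not reject H₀.

0.490; do not reject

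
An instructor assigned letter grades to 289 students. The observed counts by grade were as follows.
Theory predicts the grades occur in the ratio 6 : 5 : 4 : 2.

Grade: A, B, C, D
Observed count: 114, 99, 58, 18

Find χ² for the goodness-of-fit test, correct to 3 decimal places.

Ratio total = 17. Expected counts: 289×6/17 = 102, 289×5/17 = 85, 289×4/17 = 68, 289×2/17 = 34.
cat         O        E   (O−E)²/E
A         114      102     1.4118
B          99       85     2.3059
C          58       68     1.4706
D          18       34     7.5294
Sum = 12.718

12.718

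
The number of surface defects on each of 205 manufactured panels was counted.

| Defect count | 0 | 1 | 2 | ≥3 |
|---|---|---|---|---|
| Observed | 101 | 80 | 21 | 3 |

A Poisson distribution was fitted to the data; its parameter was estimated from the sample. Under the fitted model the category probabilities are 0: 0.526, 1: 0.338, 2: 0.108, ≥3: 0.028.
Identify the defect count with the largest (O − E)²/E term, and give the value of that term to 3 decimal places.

Expected counts E_i = n·p_i: 205×0.526 = 107.83, 205×0.338 = 69.29, 205×0.108 = 22.14, 205×0.028 = 5.74.
0: (101 − 107.83)²/107.83 = 46.6489/107.83 = 0.4326
1: (80 − 69.29)²/69.29 = 114.7041/69.29 = 1.6554
2: (21 − 22.14)²/22.14 = 1.2996/22.14 = 0.0587
≥3: (3 − 5.74)²/5.74 = 7.5076/5.74 = 1.3079
The largest term is for 1: 1.655.

1, 1.655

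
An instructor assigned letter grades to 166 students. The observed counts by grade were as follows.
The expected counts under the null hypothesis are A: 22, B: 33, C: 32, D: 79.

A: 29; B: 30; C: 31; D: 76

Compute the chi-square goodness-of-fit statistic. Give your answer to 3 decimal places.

2.645

χ² = (29−22)²/22 + (30−33)²/33 + (31−32)²/32 + (76−79)²/79
   = 2.2273 + 0.2727 + 0.0313 + 0.1139
Sum = 2.645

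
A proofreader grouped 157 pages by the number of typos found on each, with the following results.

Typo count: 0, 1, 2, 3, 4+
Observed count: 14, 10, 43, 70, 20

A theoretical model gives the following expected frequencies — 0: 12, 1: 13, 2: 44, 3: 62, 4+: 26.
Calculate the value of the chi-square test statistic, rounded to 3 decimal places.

cat         O        E   (O−E)²/E
0          14       12     0.3333
1          10       13     0.6923
2          43       44     0.0227
3          70       62     1.0323
4+         20       26     1.3846
Sum = 3.465

3.465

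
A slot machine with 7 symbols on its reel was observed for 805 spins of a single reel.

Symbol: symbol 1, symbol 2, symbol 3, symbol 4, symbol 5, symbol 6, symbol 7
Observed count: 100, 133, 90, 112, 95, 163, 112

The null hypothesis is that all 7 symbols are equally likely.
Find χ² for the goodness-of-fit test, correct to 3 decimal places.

33.878

Expected count for each of the 7 categories: 805/7 = 115.
χ² = (100−115)²/115 + (133−115)²/115 + (90−115)²/115 + (112−115)²/115 + (95−115)²/115 + (163−115)²/115 + (112−115)²/115
   = 1.9565 + 2.8174 + 5.4348 + 0.0783 + 3.4783 + 20.0348 + 0.0783
Sum = 33.878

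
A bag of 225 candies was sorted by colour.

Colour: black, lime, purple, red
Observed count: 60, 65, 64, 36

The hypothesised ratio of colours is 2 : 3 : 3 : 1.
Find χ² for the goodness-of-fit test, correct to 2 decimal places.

9.79

Ratio total = 9. Expected counts: 225×2/9 = 50, 225×3/9 = 75, 225×3/9 = 75, 225×1/9 = 25.
black: (60 − 50)²/50 = 100/50 = 2.000
lime: (65 − 75)²/75 = 100/75 = 1.333
purple: (64 − 75)²/75 = 121/75 = 1.613
red: (36 − 25)²/25 = 121/25 = 4.840
Sum = 9.79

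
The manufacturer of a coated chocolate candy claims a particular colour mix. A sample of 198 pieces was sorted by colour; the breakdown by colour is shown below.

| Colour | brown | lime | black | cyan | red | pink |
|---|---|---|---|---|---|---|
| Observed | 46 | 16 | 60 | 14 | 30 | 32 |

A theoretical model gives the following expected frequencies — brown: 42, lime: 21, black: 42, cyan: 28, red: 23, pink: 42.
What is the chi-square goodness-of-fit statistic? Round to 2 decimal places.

χ² = (46−42)²/42 + (16−21)²/21 + (60−42)²/42 + (14−28)²/28 + (30−23)²/23 + (32−42)²/42
   = 0.381 + 1.190 + 7.714 + 7.000 + 2.130 + 2.381
Sum = 20.80

20.80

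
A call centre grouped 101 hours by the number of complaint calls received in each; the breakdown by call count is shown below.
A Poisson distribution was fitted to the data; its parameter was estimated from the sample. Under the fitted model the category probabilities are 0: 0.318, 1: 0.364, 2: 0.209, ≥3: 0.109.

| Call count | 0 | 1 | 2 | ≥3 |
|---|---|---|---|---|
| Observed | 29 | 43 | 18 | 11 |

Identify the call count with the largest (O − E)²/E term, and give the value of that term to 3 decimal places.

Expected counts E_i = n·p_i: 101×0.318 = 32.118, 101×0.364 = 36.764, 101×0.209 = 21.109, 101×0.109 = 11.009.
0: (29 − 32.118)²/32.118 = 9.721924/32.118 = 0.3027
1: (43 − 36.764)²/36.764 = 38.887696/36.764 = 1.0578
2: (18 − 21.109)²/21.109 = 9.665881/21.109 = 0.4579
≥3: (11 − 11.009)²/11.009 = 0.000081/11.009 = 0.0000
The largest term is for 1: 1.058.

1, 1.058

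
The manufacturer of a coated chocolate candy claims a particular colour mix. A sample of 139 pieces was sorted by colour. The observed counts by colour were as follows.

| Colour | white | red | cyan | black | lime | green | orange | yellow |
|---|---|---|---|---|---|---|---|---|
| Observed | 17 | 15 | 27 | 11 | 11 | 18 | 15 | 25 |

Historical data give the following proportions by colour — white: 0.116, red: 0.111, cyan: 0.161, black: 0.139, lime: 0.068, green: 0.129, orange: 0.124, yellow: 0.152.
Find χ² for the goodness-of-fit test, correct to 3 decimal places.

Expected counts E_i = n·p_i: 139×0.116 = 16.124, 139×0.111 = 15.429, 139×0.161 = 22.379, 139×0.139 = 19.321, 139×0.068 = 9.452, 139×0.129 = 17.931, 139×0.124 = 17.236, 139×0.152 = 21.128.
χ² = (17−16.124)²/16.124 + (15−15.429)²/15.429 + (27−22.379)²/22.379 + (11−19.321)²/19.321 + (11−9.452)²/9.452 + (18−17.931)²/17.931 + (15−17.236)²/17.236 + (25−21.128)²/21.128
   = 0.0476 + 0.0119 + 0.9542 + 3.5836 + 0.2535 + 0.0003 + 0.2901 + 0.7096
Sum = 5.851

5.851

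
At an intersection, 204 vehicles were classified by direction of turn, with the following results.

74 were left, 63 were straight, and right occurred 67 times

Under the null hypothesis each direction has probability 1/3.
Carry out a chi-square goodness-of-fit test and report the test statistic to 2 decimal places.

0.91

Expected count for each of the 3 categories: 204/3 = 68.
χ² = (74−68)²/68 + (63−68)²/68 + (67−68)²/68
   = 0.529 + 0.368 + 0.015
Sum = 0.91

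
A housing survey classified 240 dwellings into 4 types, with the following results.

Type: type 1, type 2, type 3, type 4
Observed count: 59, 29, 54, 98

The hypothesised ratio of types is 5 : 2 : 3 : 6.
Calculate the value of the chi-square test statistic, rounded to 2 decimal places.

Ratio total = 16. Expected counts: 240×5/16 = 75, 240×2/16 = 30, 240×3/16 = 45, 240×6/16 = 90.
χ² = (59−75)²/75 + (29−30)²/30 + (54−45)²/45 + (98−90)²/90
   = 3.413 + 0.033 + 1.800 + 0.711
Sum = 5.96

5.96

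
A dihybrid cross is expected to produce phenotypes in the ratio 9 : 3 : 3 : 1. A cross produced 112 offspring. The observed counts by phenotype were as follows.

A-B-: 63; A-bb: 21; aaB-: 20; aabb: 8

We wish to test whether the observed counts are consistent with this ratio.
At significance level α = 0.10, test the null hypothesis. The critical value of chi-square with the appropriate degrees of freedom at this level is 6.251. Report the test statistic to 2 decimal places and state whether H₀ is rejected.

Ratio total = 16. Expected counts: 112×9/16 = 63, 112×3/16 = 21, 112×3/16 = 21, 112×1/16 = 7.
cat         O        E   (O−E)²/E
A-B-       63       63      0.000
A-bb       21       21      0.000
aaB-       20       21      0.048
aabb        8        7      0.143
Sum = 0.19
df = 3. Since 0.19 < 6.251, we do not reject H₀.

0.19; do not reject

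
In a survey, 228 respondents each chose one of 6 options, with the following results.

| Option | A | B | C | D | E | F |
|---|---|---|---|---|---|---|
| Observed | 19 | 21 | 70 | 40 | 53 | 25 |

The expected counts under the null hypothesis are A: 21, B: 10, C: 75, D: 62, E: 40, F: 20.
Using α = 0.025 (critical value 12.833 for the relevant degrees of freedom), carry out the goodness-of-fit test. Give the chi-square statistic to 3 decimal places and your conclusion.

25.905; reject

cat         O        E   (O−E)²/E
A          19       21     0.1905
B          21       10    12.1000
C          70       75     0.3333
D          40       62     7.8065
E          53       40     4.2250
F          25       20     1.2500
Sum = 25.905
df = 5. Since 25.905 > 12.833, we reject H₀.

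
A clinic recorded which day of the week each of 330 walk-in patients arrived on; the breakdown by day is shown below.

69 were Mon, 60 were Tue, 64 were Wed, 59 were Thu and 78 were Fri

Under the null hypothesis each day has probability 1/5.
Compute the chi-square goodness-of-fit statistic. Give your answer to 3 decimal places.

3.667

Under H₀ each category has probability 1/5, so each expected count is 330/5 = 66.
Mon: (69 − 66)²/66 = 9/66 = 0.1364
Tue: (60 − 66)²/66 = 36/66 = 0.5455
Wed: (64 − 66)²/66 = 4/66 = 0.0606
Thu: (59 − 66)²/66 = 49/66 = 0.7424
Fri: (78 − 66)²/66 = 144/66 = 2.1818
Sum = 3.667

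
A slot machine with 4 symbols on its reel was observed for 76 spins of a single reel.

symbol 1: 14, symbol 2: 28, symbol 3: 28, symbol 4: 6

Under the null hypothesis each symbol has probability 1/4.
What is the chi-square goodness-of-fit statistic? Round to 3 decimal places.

Under H₀ each category has probability 1/4, so each expected count is 76/4 = 19.
χ² = (14−19)²/19 + (28−19)²/19 + (28−19)²/19 + (6−19)²/19
   = 1.3158 + 4.2632 + 4.2632 + 8.8947
Sum = 18.737

18.737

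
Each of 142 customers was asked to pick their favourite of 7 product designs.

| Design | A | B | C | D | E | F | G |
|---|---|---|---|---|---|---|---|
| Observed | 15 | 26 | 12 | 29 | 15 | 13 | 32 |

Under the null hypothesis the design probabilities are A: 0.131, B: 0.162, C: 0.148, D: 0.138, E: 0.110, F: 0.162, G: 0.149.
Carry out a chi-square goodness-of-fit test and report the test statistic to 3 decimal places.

Expected counts E_i = n·p_i: 142×0.131 = 18.602, 142×0.162 = 23.004, 142×0.148 = 21.016, 142×0.138 = 19.596, 142×0.110 = 15.62, 142×0.162 = 23.004, 142×0.149 = 21.158.
A: (15 − 18.602)²/18.602 = 12.974404/18.602 = 0.6975
B: (26 − 23.004)²/23.004 = 8.976016/23.004 = 0.3902
C: (12 − 21.016)²/21.016 = 81.288256/21.016 = 3.8679
D: (29 − 19.596)²/19.596 = 88.435216/19.596 = 4.5129
E: (15 − 15.62)²/15.62 = 0.3844/15.62 = 0.0246
F: (13 − 23.004)²/23.004 = 100.080016/23.004 = 4.3505
G: (32 − 21.158)²/21.158 = 117.548964/21.158 = 5.5558
Sum = 19.399

19.399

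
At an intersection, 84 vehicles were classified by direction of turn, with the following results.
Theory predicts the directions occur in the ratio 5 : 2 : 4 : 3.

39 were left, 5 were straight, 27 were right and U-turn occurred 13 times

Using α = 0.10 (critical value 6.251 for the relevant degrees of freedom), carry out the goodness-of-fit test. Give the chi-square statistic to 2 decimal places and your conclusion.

8.55; reject

Ratio total = 14. Expected counts: 84×5/14 = 30, 84×2/14 = 12, 84×4/14 = 24, 84×3/14 = 18.
cat           O        E   (O−E)²/E
left         39       30      2.700
straight      5       12      4.083
right        27       24      0.375
U-turn       13       18      1.389
Sum = 8.55
df = 3. Since 8.55 > 6.251, we reject H₀.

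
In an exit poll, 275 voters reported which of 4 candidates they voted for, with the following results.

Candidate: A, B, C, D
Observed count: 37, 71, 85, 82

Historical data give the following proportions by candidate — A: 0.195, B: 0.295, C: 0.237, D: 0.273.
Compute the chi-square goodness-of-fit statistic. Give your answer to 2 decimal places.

Expected counts E_i = n·p_i: 275×0.195 = 53.625, 275×0.295 = 81.125, 275×0.237 = 65.175, 275×0.273 = 75.075.
A: (37 − 53.625)²/53.625 = 276.390625/53.625 = 5.154
B: (71 − 81.125)²/81.125 = 102.515625/81.125 = 1.264
C: (85 − 65.175)²/65.175 = 393.030625/65.175 = 6.030
D: (82 − 75.075)²/75.075 = 47.955625/75.075 = 0.639
Sum = 13.09

13.09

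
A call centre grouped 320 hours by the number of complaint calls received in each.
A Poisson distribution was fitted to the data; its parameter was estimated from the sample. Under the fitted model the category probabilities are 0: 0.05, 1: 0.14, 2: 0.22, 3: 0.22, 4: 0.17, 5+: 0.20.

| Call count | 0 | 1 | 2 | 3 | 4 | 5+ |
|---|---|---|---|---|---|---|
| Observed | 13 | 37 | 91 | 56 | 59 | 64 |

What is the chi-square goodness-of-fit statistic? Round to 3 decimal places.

11.283

Expected counts E_i = n·p_i: 320×0.05 = 16, 320×0.14 = 44.8, 320×0.22 = 70.4, 320×0.22 = 70.4, 320×0.17 = 54.4, 320×0.20 = 64.
0: (13 − 16)²/16 = 9/16 = 0.5625
1: (37 − 44.8)²/44.8 = 60.84/44.8 = 1.3580
2: (91 − 70.4)²/70.4 = 424.36/70.4 = 6.0278
3: (56 − 70.4)²/70.4 = 207.36/70.4 = 2.9455
4: (59 − 54.4)²/54.4 = 21.16/54.4 = 0.3890
5+: (64 − 64)²/64 = 0/64 = 0.0000
Sum = 11.283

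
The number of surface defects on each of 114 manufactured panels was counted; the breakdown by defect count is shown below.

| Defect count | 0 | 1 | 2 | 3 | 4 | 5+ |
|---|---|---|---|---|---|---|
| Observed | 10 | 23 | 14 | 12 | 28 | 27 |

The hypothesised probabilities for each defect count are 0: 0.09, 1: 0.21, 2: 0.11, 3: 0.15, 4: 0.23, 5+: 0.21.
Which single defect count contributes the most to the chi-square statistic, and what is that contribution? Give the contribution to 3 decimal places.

3, 1.521

Expected counts E_i = n·p_i: 114×0.09 = 10.26, 114×0.21 = 23.94, 114×0.11 = 12.54, 114×0.15 = 17.1, 114×0.23 = 26.22, 114×0.21 = 23.94.
χ² = (10−10.26)²/10.26 + (23−23.94)²/23.94 + (14−12.54)²/12.54 + (12−17.1)²/17.1 + (28−26.22)²/26.22 + (27−23.94)²/23.94
   = 0.0066 + 0.0369 + 0.1700 + 1.5211 + 0.1208 + 0.3911
The largest term is for 3: 1.521.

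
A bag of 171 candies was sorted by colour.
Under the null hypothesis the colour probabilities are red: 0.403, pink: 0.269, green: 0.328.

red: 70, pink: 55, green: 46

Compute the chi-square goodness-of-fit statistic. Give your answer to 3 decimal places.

Expected counts E_i = n·p_i: 171×0.403 = 68.913, 171×0.269 = 45.999, 171×0.328 = 56.088.
cat         O        E   (O−E)²/E
red        70   68.913     0.0171
pink       55   45.999     1.7613
green      46   56.088     1.8144
Sum = 3.593

3.593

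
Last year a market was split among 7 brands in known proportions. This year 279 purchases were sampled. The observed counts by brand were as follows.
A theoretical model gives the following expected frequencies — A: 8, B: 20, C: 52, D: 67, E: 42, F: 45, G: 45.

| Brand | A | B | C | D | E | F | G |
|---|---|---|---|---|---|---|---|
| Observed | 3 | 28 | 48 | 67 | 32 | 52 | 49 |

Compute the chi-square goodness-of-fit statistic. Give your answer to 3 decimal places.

χ² = (3−8)²/8 + (28−20)²/20 + (48−52)²/52 + (67−67)²/67 + (32−42)²/42 + (52−45)²/45 + (49−45)²/45
   = 3.1250 + 3.2000 + 0.3077 + 0.0000 + 2.3810 + 1.0889 + 0.3556
Sum = 10.458

10.458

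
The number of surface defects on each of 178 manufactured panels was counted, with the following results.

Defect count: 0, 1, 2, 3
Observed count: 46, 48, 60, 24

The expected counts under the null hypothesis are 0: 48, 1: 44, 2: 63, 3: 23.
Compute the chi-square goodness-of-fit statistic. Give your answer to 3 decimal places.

0: (46 − 48)²/48 = 4/48 = 0.0833
1: (48 − 44)²/44 = 16/44 = 0.3636
2: (60 − 63)²/63 = 9/63 = 0.1429
3: (24 − 23)²/23 = 1/23 = 0.0435
Sum = 0.633

0.633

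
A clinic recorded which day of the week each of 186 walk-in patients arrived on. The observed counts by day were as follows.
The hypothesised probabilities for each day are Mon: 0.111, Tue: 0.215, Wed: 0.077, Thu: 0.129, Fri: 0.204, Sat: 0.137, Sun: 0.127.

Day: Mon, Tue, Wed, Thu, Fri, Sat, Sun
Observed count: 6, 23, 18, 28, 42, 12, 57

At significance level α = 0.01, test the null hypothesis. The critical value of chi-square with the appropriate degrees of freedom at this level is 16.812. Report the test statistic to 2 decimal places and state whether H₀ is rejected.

Expected counts E_i = n·p_i: 186×0.111 = 20.646, 186×0.215 = 39.99, 186×0.077 = 14.322, 186×0.129 = 23.994, 186×0.204 = 37.944, 186×0.137 = 25.482, 186×0.127 = 23.622.
Mon: (6 − 20.646)²/20.646 = 214.505316/20.646 = 10.390
Tue: (23 − 39.99)²/39.99 = 288.6601/39.99 = 7.218
Wed: (18 − 14.322)²/14.322 = 13.527684/14.322 = 0.945
Thu: (28 − 23.994)²/23.994 = 16.048036/23.994 = 0.669
Fri: (42 − 37.944)²/37.944 = 16.451136/37.944 = 0.434
Sat: (12 − 25.482)²/25.482 = 181.764324/25.482 = 7.133
Sun: (57 − 23.622)²/23.622 = 1114.090884/23.622 = 47.163
Sum = 73.95
df = 6. Since 73.95 > 16.812, we reject H₀.

73.95; reject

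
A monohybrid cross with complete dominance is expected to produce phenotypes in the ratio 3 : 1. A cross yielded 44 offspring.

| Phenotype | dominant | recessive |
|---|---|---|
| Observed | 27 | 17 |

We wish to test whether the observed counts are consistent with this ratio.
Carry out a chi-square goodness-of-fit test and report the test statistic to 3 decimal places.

4.364

Ratio total = 4. Expected counts: 44×3/4 = 33, 44×1/4 = 11.
dominant: (27 − 33)²/33 = 36/33 = 1.0909
recessive: (17 − 11)²/11 = 36/11 = 3.2727
Sum = 4.364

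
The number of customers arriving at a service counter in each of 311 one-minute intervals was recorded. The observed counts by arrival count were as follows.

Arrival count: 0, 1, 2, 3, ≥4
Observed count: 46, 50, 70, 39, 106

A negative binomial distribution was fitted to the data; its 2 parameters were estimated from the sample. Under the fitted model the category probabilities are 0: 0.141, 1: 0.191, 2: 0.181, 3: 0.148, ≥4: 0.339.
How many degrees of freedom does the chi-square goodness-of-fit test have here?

There are k = 5 categories and 2 parameters estimated from the data, so df = 5 − 1 − 2 = 2.

2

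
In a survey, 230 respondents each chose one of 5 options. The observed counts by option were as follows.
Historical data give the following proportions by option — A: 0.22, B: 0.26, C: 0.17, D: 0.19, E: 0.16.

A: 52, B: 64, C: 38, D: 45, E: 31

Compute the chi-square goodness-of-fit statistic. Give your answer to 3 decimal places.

Expected counts E_i = n·p_i: 230×0.22 = 50.6, 230×0.26 = 59.8, 230×0.17 = 39.1, 230×0.19 = 43.7, 230×0.16 = 36.8.
A: (52 − 50.6)²/50.6 = 1.96/50.6 = 0.0387
B: (64 − 59.8)²/59.8 = 17.64/59.8 = 0.2950
C: (38 − 39.1)²/39.1 = 1.21/39.1 = 0.0309
D: (45 − 43.7)²/43.7 = 1.69/43.7 = 0.0387
E: (31 − 36.8)²/36.8 = 33.64/36.8 = 0.9141
Sum = 1.317

1.317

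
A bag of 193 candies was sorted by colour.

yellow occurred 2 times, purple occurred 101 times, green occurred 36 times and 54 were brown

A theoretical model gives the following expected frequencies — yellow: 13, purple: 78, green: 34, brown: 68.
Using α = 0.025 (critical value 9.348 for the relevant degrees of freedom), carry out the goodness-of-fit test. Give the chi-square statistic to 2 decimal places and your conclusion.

cat         O        E   (O−E)²/E
yellow      2       13      9.308
purple    101       78      6.782
green      36       34      0.118
brown      54       68      2.882
Sum = 19.09
df = 3. Since 19.09 > 9.348, we reject H₀.

19.09; reject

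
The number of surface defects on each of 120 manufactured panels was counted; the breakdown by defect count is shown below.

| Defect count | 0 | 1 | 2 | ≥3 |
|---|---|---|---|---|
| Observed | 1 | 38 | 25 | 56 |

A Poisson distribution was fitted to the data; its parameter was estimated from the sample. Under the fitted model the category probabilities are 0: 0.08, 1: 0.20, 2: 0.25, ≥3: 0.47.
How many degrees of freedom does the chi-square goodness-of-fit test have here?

2

There are k = 4 categories and 1 parameter estimated from the data, so df = 4 − 1 − 1 = 2.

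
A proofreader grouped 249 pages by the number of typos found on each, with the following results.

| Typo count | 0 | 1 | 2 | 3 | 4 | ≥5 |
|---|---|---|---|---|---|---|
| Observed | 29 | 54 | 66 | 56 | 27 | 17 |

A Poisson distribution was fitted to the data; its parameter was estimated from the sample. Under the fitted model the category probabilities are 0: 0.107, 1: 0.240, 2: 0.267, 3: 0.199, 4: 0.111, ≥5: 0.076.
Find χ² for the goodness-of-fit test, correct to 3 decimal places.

Expected counts E_i = n·p_i: 249×0.107 = 26.643, 249×0.240 = 59.76, 249×0.267 = 66.483, 249×0.199 = 49.551, 249×0.111 = 27.639, 249×0.076 = 18.924.
0: (29 − 26.643)²/26.643 = 5.555449/26.643 = 0.2085
1: (54 − 59.76)²/59.76 = 33.1776/59.76 = 0.5552
2: (66 − 66.483)²/66.483 = 0.233289/66.483 = 0.0035
3: (56 − 49.551)²/49.551 = 41.589601/49.551 = 0.8393
4: (27 − 27.639)²/27.639 = 0.408321/27.639 = 0.0148
≥5: (17 − 18.924)²/18.924 = 3.701776/18.924 = 0.1956
Sum = 1.817

1.817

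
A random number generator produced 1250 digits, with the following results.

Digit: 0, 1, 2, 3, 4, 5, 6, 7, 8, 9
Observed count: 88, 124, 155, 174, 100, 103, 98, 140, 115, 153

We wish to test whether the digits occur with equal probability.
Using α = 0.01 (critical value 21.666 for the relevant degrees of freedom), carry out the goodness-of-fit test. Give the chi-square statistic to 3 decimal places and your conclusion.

60.944; reject

Under H₀ each category has probability 1/10, so each expected count is 1250/10 = 125.
χ² = (88−125)²/125 + (124−125)²/125 + (155−125)²/125 + (174−125)²/125 + (100−125)²/125 + (103−125)²/125 + (98−125)²/125 + (140−125)²/125 + (115−125)²/125 + (153−125)²/125
   = 10.9520 + 0.0080 + 7.2000 + 19.2080 + 5.0000 + 3.8720 + 5.8320 + 1.8000 + 0.8000 + 6.2720
Sum = 60.944
df = 9. Since 60.944 > 21.666, we reject H₀.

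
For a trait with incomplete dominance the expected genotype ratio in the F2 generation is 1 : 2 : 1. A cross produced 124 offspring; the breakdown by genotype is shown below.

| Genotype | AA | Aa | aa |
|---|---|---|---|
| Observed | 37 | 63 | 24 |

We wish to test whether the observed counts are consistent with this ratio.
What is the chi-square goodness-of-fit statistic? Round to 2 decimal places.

Ratio total = 4. Expected counts: 124×1/4 = 31, 124×2/4 = 62, 124×1/4 = 31.
AA: (37 − 31)²/31 = 36/31 = 1.161
Aa: (63 − 62)²/62 = 1/62 = 0.016
aa: (24 − 31)²/31 = 49/31 = 1.581
Sum = 2.76

2.76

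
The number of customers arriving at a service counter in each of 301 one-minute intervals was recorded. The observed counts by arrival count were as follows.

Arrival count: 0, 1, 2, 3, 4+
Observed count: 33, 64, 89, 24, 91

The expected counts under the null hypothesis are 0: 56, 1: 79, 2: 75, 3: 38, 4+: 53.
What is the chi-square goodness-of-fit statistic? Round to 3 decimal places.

47.311

cat         O        E   (O−E)²/E
0          33       56     9.4464
1          64       79     2.8481
2          89       75     2.6133
3          24       38     5.1579
4+         91       53    27.2453
Sum = 47.311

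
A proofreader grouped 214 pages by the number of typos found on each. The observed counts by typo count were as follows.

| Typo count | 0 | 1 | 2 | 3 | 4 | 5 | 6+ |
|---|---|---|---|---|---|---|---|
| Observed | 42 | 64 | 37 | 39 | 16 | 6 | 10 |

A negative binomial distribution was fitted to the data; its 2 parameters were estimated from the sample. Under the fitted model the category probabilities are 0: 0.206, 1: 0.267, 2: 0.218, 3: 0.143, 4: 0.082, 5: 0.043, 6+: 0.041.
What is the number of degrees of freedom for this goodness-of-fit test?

There are k = 7 categories and 2 parameters estimated from the data, so df = 7 − 1 − 2 = 4.

4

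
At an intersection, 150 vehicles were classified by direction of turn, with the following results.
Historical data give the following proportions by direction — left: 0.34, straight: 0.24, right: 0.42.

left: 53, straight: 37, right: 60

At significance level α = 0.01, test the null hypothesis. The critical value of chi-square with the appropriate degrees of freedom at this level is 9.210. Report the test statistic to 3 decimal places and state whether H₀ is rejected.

Expected counts E_i = n·p_i: 150×0.34 = 51, 150×0.24 = 36, 150×0.42 = 63.
left: (53 − 51)²/51 = 4/51 = 0.0784
straight: (37 − 36)²/36 = 1/36 = 0.0278
right: (60 − 63)²/63 = 9/63 = 0.1429
Sum = 0.249
df = 2. Since 0.249 < 9.210, we do not reject H₀.

0.249; do not reject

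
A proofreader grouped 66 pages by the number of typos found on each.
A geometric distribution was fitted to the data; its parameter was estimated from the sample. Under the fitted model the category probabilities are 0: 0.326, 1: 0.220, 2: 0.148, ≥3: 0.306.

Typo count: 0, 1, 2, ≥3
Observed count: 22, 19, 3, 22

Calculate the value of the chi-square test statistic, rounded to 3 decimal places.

6.244

Expected counts E_i = n·p_i: 66×0.326 = 21.516, 66×0.220 = 14.52, 66×0.148 = 9.768, 66×0.306 = 20.196.
cat         O        E   (O−E)²/E
0          22   21.516     0.0109
1          19    14.52     1.3823
2           3    9.768     4.6894
≥3         22   20.196     0.1611
Sum = 6.244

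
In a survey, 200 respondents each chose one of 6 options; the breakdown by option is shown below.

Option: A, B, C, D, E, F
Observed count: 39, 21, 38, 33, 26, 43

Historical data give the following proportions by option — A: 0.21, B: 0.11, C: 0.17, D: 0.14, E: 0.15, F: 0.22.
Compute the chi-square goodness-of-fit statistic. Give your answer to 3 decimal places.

2.179

Expected counts E_i = n·p_i: 200×0.21 = 42, 200×0.11 = 22, 200×0.17 = 34, 200×0.14 = 28, 200×0.15 = 30, 200×0.22 = 44.
A: (39 − 42)²/42 = 9/42 = 0.2143
B: (21 − 22)²/22 = 1/22 = 0.0455
C: (38 − 34)²/34 = 16/34 = 0.4706
D: (33 − 28)²/28 = 25/28 = 0.8929
E: (26 − 30)²/30 = 16/30 = 0.5333
F: (43 − 44)²/44 = 1/44 = 0.0227
Sum = 2.179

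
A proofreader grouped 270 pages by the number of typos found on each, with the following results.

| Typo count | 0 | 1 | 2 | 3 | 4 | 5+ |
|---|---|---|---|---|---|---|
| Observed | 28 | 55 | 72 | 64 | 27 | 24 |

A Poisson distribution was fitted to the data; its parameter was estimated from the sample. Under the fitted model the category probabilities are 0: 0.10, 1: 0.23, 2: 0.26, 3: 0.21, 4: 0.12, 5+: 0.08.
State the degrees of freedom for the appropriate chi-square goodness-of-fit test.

4

There are k = 6 categories and 1 parameter estimated from the data, so df = 6 − 1 − 1 = 4.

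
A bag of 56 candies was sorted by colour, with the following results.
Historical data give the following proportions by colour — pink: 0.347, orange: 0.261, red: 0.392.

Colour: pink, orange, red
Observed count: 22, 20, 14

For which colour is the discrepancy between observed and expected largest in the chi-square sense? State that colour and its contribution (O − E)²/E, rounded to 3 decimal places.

red, 2.881

Expected counts E_i = n·p_i: 56×0.347 = 19.432, 56×0.261 = 14.616, 56×0.392 = 21.952.
cat         O        E   (O−E)²/E
pink       22   19.432     0.3394
orange     20   14.616     1.9833
red        14   21.952     2.8806
The largest term is for red: 2.881.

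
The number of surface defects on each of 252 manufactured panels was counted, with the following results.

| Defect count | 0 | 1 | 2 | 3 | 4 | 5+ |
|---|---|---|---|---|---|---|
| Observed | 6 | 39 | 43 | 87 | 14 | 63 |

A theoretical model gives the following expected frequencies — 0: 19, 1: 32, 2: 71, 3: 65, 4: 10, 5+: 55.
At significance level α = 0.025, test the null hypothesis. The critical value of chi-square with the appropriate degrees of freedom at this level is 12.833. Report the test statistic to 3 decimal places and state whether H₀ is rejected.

31.678; reject

0: (6 − 19)²/19 = 169/19 = 8.8947
1: (39 − 32)²/32 = 49/32 = 1.5313
2: (43 − 71)²/71 = 784/71 = 11.0423
3: (87 − 65)²/65 = 484/65 = 7.4462
4: (14 − 10)²/10 = 16/10 = 1.6000
5+: (63 − 55)²/55 = 64/55 = 1.1636
Sum = 31.678
df = 5. Since 31.678 > 12.833, we reject H₀.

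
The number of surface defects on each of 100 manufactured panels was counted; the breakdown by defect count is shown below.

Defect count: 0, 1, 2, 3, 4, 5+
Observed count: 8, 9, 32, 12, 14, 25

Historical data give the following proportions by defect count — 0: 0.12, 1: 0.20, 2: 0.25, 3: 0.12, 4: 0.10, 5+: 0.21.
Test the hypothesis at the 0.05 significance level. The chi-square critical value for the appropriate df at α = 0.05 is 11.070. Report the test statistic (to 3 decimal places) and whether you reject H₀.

11.705; reject

Expected counts E_i = n·p_i: 100×0.12 = 12, 100×0.20 = 20, 100×0.25 = 25, 100×0.12 = 12, 100×0.10 = 10, 100×0.21 = 21.
cat         O        E   (O−E)²/E
0           8       12     1.3333
1           9       20     6.0500
2          32       25     1.9600
3          12       12     0.0000
4          14       10     1.6000
5+         25       21     0.7619
Sum = 11.705
df = 5. Since 11.705 > 11.070, we reject H₀.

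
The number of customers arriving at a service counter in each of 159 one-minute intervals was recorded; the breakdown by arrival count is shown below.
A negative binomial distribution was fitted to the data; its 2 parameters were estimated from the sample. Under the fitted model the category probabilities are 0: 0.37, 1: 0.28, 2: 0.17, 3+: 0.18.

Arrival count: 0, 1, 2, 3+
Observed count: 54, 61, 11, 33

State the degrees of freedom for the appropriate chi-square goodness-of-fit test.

There are k = 4 categories and 2 parameters estimated from the data, so df = 4 − 1 − 2 = 1.

1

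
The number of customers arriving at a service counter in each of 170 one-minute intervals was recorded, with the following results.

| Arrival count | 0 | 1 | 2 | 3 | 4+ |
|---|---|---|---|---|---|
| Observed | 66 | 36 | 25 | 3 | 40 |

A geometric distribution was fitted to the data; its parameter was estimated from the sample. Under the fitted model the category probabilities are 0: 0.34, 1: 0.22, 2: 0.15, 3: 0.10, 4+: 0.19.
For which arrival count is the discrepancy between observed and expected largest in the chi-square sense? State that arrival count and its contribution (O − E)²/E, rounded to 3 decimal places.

3, 11.529

Expected counts E_i = n·p_i: 170×0.34 = 57.8, 170×0.22 = 37.4, 170×0.15 = 25.5, 170×0.10 = 17, 170×0.19 = 32.3.
cat         O        E   (O−E)²/E
0          66     57.8     1.1633
1          36     37.4     0.0524
2          25     25.5     0.0098
3           3       17    11.5294
4+         40     32.3     1.8356
The largest term is for 3: 11.529.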